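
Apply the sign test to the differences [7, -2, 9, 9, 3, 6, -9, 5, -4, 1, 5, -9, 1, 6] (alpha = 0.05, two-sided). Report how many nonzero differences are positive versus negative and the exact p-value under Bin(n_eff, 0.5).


Step 1: Discard zero differences. Original n = 14; n_eff = number of nonzero differences = 14.
Nonzero differences (with sign): +7, -2, +9, +9, +3, +6, -9, +5, -4, +1, +5, -9, +1, +6
Step 2: Count signs: positive = 10, negative = 4.
Step 3: Under H0: P(positive) = 0.5, so the number of positives S ~ Bin(14, 0.5).
Step 4: Two-sided exact p-value = sum of Bin(14,0.5) probabilities at or below the observed probability = 0.179565.
Step 5: alpha = 0.05. fail to reject H0.

n_eff = 14, pos = 10, neg = 4, p = 0.179565, fail to reject H0.


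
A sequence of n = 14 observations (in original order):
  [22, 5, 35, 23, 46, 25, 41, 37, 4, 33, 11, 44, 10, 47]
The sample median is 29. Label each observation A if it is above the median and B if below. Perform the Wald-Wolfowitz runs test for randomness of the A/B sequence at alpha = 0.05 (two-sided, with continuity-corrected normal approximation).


Step 1: Compute median = 29; label A = above, B = below.
Labels in order: BBABABAABABABA  (n_A = 7, n_B = 7)
Step 2: Count runs R = 12.
Step 3: Under H0 (random ordering), E[R] = 2*n_A*n_B/(n_A+n_B) + 1 = 2*7*7/14 + 1 = 8.0000.
        Var[R] = 2*n_A*n_B*(2*n_A*n_B - n_A - n_B) / ((n_A+n_B)^2 * (n_A+n_B-1)) = 8232/2548 = 3.2308.
        SD[R] = 1.7974.
Step 4: Continuity-corrected z = (R - 0.5 - E[R]) / SD[R] = (12 - 0.5 - 8.0000) / 1.7974 = 1.9472.
Step 5: Two-sided p-value via normal approximation = 2*(1 - Phi(|z|)) = 0.051508.
Step 6: alpha = 0.05. fail to reject H0.

R = 12, z = 1.9472, p = 0.051508, fail to reject H0.


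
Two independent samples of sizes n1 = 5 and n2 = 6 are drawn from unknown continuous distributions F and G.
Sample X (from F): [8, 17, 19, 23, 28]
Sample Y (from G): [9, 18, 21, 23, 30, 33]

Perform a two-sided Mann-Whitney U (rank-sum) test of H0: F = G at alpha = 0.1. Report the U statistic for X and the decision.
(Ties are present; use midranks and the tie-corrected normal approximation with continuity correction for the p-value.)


Step 1: Combine and sort all 11 observations; assign midranks.
sorted (value, group): (8,X), (9,Y), (17,X), (18,Y), (19,X), (21,Y), (23,X), (23,Y), (28,X), (30,Y), (33,Y)
ranks: 8->1, 9->2, 17->3, 18->4, 19->5, 21->6, 23->7.5, 23->7.5, 28->9, 30->10, 33->11
Step 2: Rank sum for X: R1 = 1 + 3 + 5 + 7.5 + 9 = 25.5.
Step 3: U_X = R1 - n1(n1+1)/2 = 25.5 - 5*6/2 = 25.5 - 15 = 10.5.
       U_Y = n1*n2 - U_X = 30 - 10.5 = 19.5.
Step 4: Ties are present, so use the tie-corrected normal approximation (with continuity correction) for the p-value.
Step 5: p-value = 0.464192; compare to alpha = 0.1. fail to reject H0.

U_X = 10.5, p = 0.464192, fail to reject H0 at alpha = 0.1.


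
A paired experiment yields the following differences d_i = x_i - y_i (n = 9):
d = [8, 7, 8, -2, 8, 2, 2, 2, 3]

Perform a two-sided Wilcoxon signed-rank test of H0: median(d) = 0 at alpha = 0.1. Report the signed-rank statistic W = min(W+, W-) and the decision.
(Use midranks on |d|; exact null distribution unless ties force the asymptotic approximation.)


Step 1: Drop any zero differences (none here) and take |d_i|.
|d| = [8, 7, 8, 2, 8, 2, 2, 2, 3]
Step 2: Midrank |d_i| (ties get averaged ranks).
ranks: |8|->8, |7|->6, |8|->8, |2|->2.5, |8|->8, |2|->2.5, |2|->2.5, |2|->2.5, |3|->5
Step 3: Attach original signs; sum ranks with positive sign and with negative sign.
W+ = 8 + 6 + 8 + 8 + 2.5 + 2.5 + 2.5 + 5 = 42.5
W- = 2.5 = 2.5
(Check: W+ + W- = 45 should equal n(n+1)/2 = 45.)
Step 4: Test statistic W = min(W+, W-) = 2.5.
Step 5: Ties in |d|, so use the tie-corrected normal approximation.
        E[W] = n(n+1)/4 = 9*10/4 = 22.5.
        Tie groups: |d|=2 (t=4), |d|=8 (t=3); sum(t^3 - t) = 84.
        Var[W] = n(n+1)(2n+1)/24 - sum(t^3-t)/48 = 1710/24 - 84/48 = 69.5.
        z = (W - E[W]) / sqrt(Var[W]) = (2.5 - 22.5) / 8.3367 = -2.3990.
        Two-sided p = 2*Phi(z) = 0.016438.
Step 6: alpha = 0.1. reject H0.

W+ = 42.5, W- = 2.5, W = min = 2.5, p = 0.016438, reject H0.


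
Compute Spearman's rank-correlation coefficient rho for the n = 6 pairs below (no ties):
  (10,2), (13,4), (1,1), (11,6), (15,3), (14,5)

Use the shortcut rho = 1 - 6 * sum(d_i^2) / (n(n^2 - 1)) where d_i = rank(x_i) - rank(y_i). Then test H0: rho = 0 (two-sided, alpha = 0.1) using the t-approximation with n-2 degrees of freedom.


Step 1: Rank x and y separately (midranks; no ties here).
rank(x): 10->2, 13->4, 1->1, 11->3, 15->6, 14->5
rank(y): 2->2, 4->4, 1->1, 6->6, 3->3, 5->5
Step 2: d_i = R_x(i) - R_y(i); compute d_i^2.
  (2-2)^2=0, (4-4)^2=0, (1-1)^2=0, (3-6)^2=9, (6-3)^2=9, (5-5)^2=0
sum(d^2) = 18.
Step 3: rho = 1 - 6*18 / (6*(6^2 - 1)) = 1 - 108/210 = 0.485714.
Step 4: Under H0, t = rho * sqrt((n-2)/(1-rho^2)) = 1.1113 ~ t(4).
Step 5: Two-sided p-value from the t-distribution with 4 df = 0.328723.
Step 6: alpha = 0.1. fail to reject H0.

rho = 0.4857, p = 0.328723, fail to reject H0 at alpha = 0.1.


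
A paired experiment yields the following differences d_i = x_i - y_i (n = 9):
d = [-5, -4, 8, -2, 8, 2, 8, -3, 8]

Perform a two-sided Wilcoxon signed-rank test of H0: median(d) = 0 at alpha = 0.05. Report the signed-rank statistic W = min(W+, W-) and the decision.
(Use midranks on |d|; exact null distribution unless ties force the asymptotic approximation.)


Step 1: Drop any zero differences (none here) and take |d_i|.
|d| = [5, 4, 8, 2, 8, 2, 8, 3, 8]
Step 2: Midrank |d_i| (ties get averaged ranks).
ranks: |5|->5, |4|->4, |8|->7.5, |2|->1.5, |8|->7.5, |2|->1.5, |8|->7.5, |3|->3, |8|->7.5
Step 3: Attach original signs; sum ranks with positive sign and with negative sign.
W+ = 7.5 + 7.5 + 1.5 + 7.5 + 7.5 = 31.5
W- = 5 + 4 + 1.5 + 3 = 13.5
(Check: W+ + W- = 45 should equal n(n+1)/2 = 45.)
Step 4: Test statistic W = min(W+, W-) = 13.5.
Step 5: Ties in |d|, so use the tie-corrected normal approximation.
        E[W] = n(n+1)/4 = 9*10/4 = 22.5.
        Tie groups: |d|=2 (t=2), |d|=8 (t=4); sum(t^3 - t) = 66.
        Var[W] = n(n+1)(2n+1)/24 - sum(t^3-t)/48 = 1710/24 - 66/48 = 69.875.
        z = (W - E[W]) / sqrt(Var[W]) = (13.5 - 22.5) / 8.3591 = -1.0767.
        Two-sided p = 2*Phi(z) = 0.281629.
Step 6: alpha = 0.05. fail to reject H0.

W+ = 31.5, W- = 13.5, W = min = 13.5, p = 0.281629, fail to reject H0.


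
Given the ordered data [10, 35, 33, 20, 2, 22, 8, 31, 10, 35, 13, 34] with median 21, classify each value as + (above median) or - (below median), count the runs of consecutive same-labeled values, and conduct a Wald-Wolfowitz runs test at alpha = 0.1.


Step 1: Compute median = 21; label A = above, B = below.
Labels in order: BAABBABABABA  (n_A = 6, n_B = 6)
Step 2: Count runs R = 10.
Step 3: Under H0 (random ordering), E[R] = 2*n_A*n_B/(n_A+n_B) + 1 = 2*6*6/12 + 1 = 7.0000.
        Var[R] = 2*n_A*n_B*(2*n_A*n_B - n_A - n_B) / ((n_A+n_B)^2 * (n_A+n_B-1)) = 4320/1584 = 2.7273.
        SD[R] = 1.6514.
Step 4: Continuity-corrected z = (R - 0.5 - E[R]) / SD[R] = (10 - 0.5 - 7.0000) / 1.6514 = 1.5138.
Step 5: Two-sided p-value via normal approximation = 2*(1 - Phi(|z|)) = 0.130070.
Step 6: alpha = 0.1. fail to reject H0.

R = 10, z = 1.5138, p = 0.130070, fail to reject H0.


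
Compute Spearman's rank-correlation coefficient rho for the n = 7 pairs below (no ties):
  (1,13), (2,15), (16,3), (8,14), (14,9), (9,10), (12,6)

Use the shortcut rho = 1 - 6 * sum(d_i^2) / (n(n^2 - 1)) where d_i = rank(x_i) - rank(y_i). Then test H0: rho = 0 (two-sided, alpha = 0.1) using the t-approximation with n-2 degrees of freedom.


Step 1: Rank x and y separately (midranks; no ties here).
rank(x): 1->1, 2->2, 16->7, 8->3, 14->6, 9->4, 12->5
rank(y): 13->5, 15->7, 3->1, 14->6, 9->3, 10->4, 6->2
Step 2: d_i = R_x(i) - R_y(i); compute d_i^2.
  (1-5)^2=16, (2-7)^2=25, (7-1)^2=36, (3-6)^2=9, (6-3)^2=9, (4-4)^2=0, (5-2)^2=9
sum(d^2) = 104.
Step 3: rho = 1 - 6*104 / (7*(7^2 - 1)) = 1 - 624/336 = -0.857143.
Step 4: Under H0, t = rho * sqrt((n-2)/(1-rho^2)) = -3.7210 ~ t(5).
Step 5: Two-sided p-value from the t-distribution with 5 df = 0.013697.
Step 6: alpha = 0.1. reject H0.

rho = -0.8571, p = 0.013697, reject H0 at alpha = 0.1.


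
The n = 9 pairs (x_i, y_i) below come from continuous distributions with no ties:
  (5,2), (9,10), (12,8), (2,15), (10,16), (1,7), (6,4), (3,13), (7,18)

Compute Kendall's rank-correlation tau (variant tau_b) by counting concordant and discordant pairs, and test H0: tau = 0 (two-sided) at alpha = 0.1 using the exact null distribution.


Step 1: Enumerate the 36 unordered pairs (i,j) with i<j and classify each by sign(x_j-x_i) * sign(y_j-y_i).
  (1,2):dx=+4,dy=+8->C; (1,3):dx=+7,dy=+6->C; (1,4):dx=-3,dy=+13->D; (1,5):dx=+5,dy=+14->C
  (1,6):dx=-4,dy=+5->D; (1,7):dx=+1,dy=+2->C; (1,8):dx=-2,dy=+11->D; (1,9):dx=+2,dy=+16->C
  (2,3):dx=+3,dy=-2->D; (2,4):dx=-7,dy=+5->D; (2,5):dx=+1,dy=+6->C; (2,6):dx=-8,dy=-3->C
  (2,7):dx=-3,dy=-6->C; (2,8):dx=-6,dy=+3->D; (2,9):dx=-2,dy=+8->D; (3,4):dx=-10,dy=+7->D
  (3,5):dx=-2,dy=+8->D; (3,6):dx=-11,dy=-1->C; (3,7):dx=-6,dy=-4->C; (3,8):dx=-9,dy=+5->D
  (3,9):dx=-5,dy=+10->D; (4,5):dx=+8,dy=+1->C; (4,6):dx=-1,dy=-8->C; (4,7):dx=+4,dy=-11->D
  (4,8):dx=+1,dy=-2->D; (4,9):dx=+5,dy=+3->C; (5,6):dx=-9,dy=-9->C; (5,7):dx=-4,dy=-12->C
  (5,8):dx=-7,dy=-3->C; (5,9):dx=-3,dy=+2->D; (6,7):dx=+5,dy=-3->D; (6,8):dx=+2,dy=+6->C
  (6,9):dx=+6,dy=+11->C; (7,8):dx=-3,dy=+9->D; (7,9):dx=+1,dy=+14->C; (8,9):dx=+4,dy=+5->C
Step 2: C = 20, D = 16, total pairs = 36.
Step 3: tau = (C - D)/(n(n-1)/2) = (20 - 16)/36 = 0.111111.
Step 4: Exact two-sided p-value (enumerate n! = 362880 permutations of y under H0): p = 0.761414.
Step 5: alpha = 0.1. fail to reject H0.

tau_b = 0.1111 (C=20, D=16), p = 0.761414, fail to reject H0.


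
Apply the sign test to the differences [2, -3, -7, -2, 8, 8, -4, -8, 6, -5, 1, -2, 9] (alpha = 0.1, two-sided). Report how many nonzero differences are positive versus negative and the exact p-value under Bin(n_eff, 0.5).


Step 1: Discard zero differences. Original n = 13; n_eff = number of nonzero differences = 13.
Nonzero differences (with sign): +2, -3, -7, -2, +8, +8, -4, -8, +6, -5, +1, -2, +9
Step 2: Count signs: positive = 6, negative = 7.
Step 3: Under H0: P(positive) = 0.5, so the number of positives S ~ Bin(13, 0.5).
Step 4: Two-sided exact p-value = sum of Bin(13,0.5) probabilities at or below the observed probability = 1.000000.
Step 5: alpha = 0.1. fail to reject H0.

n_eff = 13, pos = 6, neg = 7, p = 1.000000, fail to reject H0.


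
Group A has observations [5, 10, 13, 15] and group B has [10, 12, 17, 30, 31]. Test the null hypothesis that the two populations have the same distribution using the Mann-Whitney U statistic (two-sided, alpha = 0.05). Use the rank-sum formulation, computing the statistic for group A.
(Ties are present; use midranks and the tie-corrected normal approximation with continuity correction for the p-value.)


Step 1: Combine and sort all 9 observations; assign midranks.
sorted (value, group): (5,X), (10,X), (10,Y), (12,Y), (13,X), (15,X), (17,Y), (30,Y), (31,Y)
ranks: 5->1, 10->2.5, 10->2.5, 12->4, 13->5, 15->6, 17->7, 30->8, 31->9
Step 2: Rank sum for X: R1 = 1 + 2.5 + 5 + 6 = 14.5.
Step 3: U_X = R1 - n1(n1+1)/2 = 14.5 - 4*5/2 = 14.5 - 10 = 4.5.
       U_Y = n1*n2 - U_X = 20 - 4.5 = 15.5.
Step 4: Ties are present, so use the tie-corrected normal approximation (with continuity correction) for the p-value.
Step 5: p-value = 0.218742; compare to alpha = 0.05. fail to reject H0.

U_X = 4.5, p = 0.218742, fail to reject H0 at alpha = 0.05.


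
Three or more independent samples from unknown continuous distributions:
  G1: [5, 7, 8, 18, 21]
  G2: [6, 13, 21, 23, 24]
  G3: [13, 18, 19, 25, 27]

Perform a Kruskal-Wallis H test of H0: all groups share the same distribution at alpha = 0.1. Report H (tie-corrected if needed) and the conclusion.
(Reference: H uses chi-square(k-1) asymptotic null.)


Step 1: Combine all N = 15 observations and assign midranks.
sorted (value, group, rank): (5,G1,1), (6,G2,2), (7,G1,3), (8,G1,4), (13,G2,5.5), (13,G3,5.5), (18,G1,7.5), (18,G3,7.5), (19,G3,9), (21,G1,10.5), (21,G2,10.5), (23,G2,12), (24,G2,13), (25,G3,14), (27,G3,15)
Step 2: Sum ranks within each group.
R_1 = 26 (n_1 = 5)
R_2 = 43 (n_2 = 5)
R_3 = 51 (n_3 = 5)
Step 3: H = 12/(N(N+1)) * sum(R_i^2/n_i) - 3(N+1)
     = 12/(15*16) * (26^2/5 + 43^2/5 + 51^2/5) - 3*16
     = 0.050000 * 1025.2 - 48
     = 3.260000.
Step 4: Ties present; correction factor C = 1 - 18/(15^3 - 15) = 0.994643. Corrected H = 3.260000 / 0.994643 = 3.277558.
Step 5: Under H0, H ~ chi^2(2); p-value = 0.194217.
Step 6: alpha = 0.1. fail to reject H0.

H = 3.2776, df = 2, p = 0.194217, fail to reject H0.


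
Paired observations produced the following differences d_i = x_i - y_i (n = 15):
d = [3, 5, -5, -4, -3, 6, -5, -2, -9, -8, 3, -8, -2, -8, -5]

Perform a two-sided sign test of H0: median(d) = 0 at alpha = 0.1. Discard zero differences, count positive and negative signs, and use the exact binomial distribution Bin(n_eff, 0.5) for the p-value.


Step 1: Discard zero differences. Original n = 15; n_eff = number of nonzero differences = 15.
Nonzero differences (with sign): +3, +5, -5, -4, -3, +6, -5, -2, -9, -8, +3, -8, -2, -8, -5
Step 2: Count signs: positive = 4, negative = 11.
Step 3: Under H0: P(positive) = 0.5, so the number of positives S ~ Bin(15, 0.5).
Step 4: Two-sided exact p-value = sum of Bin(15,0.5) probabilities at or below the observed probability = 0.118469.
Step 5: alpha = 0.1. fail to reject H0.

n_eff = 15, pos = 4, neg = 11, p = 0.118469, fail to reject H0.


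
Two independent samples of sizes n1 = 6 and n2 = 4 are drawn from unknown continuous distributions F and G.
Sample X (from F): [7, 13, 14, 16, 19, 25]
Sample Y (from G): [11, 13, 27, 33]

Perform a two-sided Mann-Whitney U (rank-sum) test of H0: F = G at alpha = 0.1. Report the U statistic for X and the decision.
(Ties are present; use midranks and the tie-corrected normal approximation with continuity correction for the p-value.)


Step 1: Combine and sort all 10 observations; assign midranks.
sorted (value, group): (7,X), (11,Y), (13,X), (13,Y), (14,X), (16,X), (19,X), (25,X), (27,Y), (33,Y)
ranks: 7->1, 11->2, 13->3.5, 13->3.5, 14->5, 16->6, 19->7, 25->8, 27->9, 33->10
Step 2: Rank sum for X: R1 = 1 + 3.5 + 5 + 6 + 7 + 8 = 30.5.
Step 3: U_X = R1 - n1(n1+1)/2 = 30.5 - 6*7/2 = 30.5 - 21 = 9.5.
       U_Y = n1*n2 - U_X = 24 - 9.5 = 14.5.
Step 4: Ties are present, so use the tie-corrected normal approximation (with continuity correction) for the p-value.
Step 5: p-value = 0.668870; compare to alpha = 0.1. fail to reject H0.

U_X = 9.5, p = 0.668870, fail to reject H0 at alpha = 0.1.


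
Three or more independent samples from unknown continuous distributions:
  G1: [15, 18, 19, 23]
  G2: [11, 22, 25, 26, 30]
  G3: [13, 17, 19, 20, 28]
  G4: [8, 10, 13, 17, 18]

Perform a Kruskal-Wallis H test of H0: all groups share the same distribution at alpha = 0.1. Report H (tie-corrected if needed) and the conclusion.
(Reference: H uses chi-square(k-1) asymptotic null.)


Step 1: Combine all N = 19 observations and assign midranks.
sorted (value, group, rank): (8,G4,1), (10,G4,2), (11,G2,3), (13,G3,4.5), (13,G4,4.5), (15,G1,6), (17,G3,7.5), (17,G4,7.5), (18,G1,9.5), (18,G4,9.5), (19,G1,11.5), (19,G3,11.5), (20,G3,13), (22,G2,14), (23,G1,15), (25,G2,16), (26,G2,17), (28,G3,18), (30,G2,19)
Step 2: Sum ranks within each group.
R_1 = 42 (n_1 = 4)
R_2 = 69 (n_2 = 5)
R_3 = 54.5 (n_3 = 5)
R_4 = 24.5 (n_4 = 5)
Step 3: H = 12/(N(N+1)) * sum(R_i^2/n_i) - 3(N+1)
     = 12/(19*20) * (42^2/4 + 69^2/5 + 54.5^2/5 + 24.5^2/5) - 3*20
     = 0.031579 * 2107.3 - 60
     = 6.546316.
Step 4: Ties present; correction factor C = 1 - 24/(19^3 - 19) = 0.996491. Corrected H = 6.546316 / 0.996491 = 6.569366.
Step 5: Under H0, H ~ chi^2(3); p-value = 0.086967.
Step 6: alpha = 0.1. reject H0.

H = 6.5694, df = 3, p = 0.086967, reject H0.


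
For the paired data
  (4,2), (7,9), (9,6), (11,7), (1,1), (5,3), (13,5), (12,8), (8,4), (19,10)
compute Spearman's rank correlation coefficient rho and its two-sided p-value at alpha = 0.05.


Step 1: Rank x and y separately (midranks; no ties here).
rank(x): 4->2, 7->4, 9->6, 11->7, 1->1, 5->3, 13->9, 12->8, 8->5, 19->10
rank(y): 2->2, 9->9, 6->6, 7->7, 1->1, 3->3, 5->5, 8->8, 4->4, 10->10
Step 2: d_i = R_x(i) - R_y(i); compute d_i^2.
  (2-2)^2=0, (4-9)^2=25, (6-6)^2=0, (7-7)^2=0, (1-1)^2=0, (3-3)^2=0, (9-5)^2=16, (8-8)^2=0, (5-4)^2=1, (10-10)^2=0
sum(d^2) = 42.
Step 3: rho = 1 - 6*42 / (10*(10^2 - 1)) = 1 - 252/990 = 0.745455.
Step 4: Under H0, t = rho * sqrt((n-2)/(1-rho^2)) = 3.1632 ~ t(8).
Step 5: Two-sided p-value from the t-distribution with 8 df = 0.013330.
Step 6: alpha = 0.05. reject H0.

rho = 0.7455, p = 0.013330, reject H0 at alpha = 0.05.


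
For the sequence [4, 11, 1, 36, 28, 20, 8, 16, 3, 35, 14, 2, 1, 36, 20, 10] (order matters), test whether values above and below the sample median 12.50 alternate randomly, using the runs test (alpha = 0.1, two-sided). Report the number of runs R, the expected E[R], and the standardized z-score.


Step 1: Compute median = 12.50; label A = above, B = below.
Labels in order: BBBAAABABAABBAAB  (n_A = 8, n_B = 8)
Step 2: Count runs R = 9.
Step 3: Under H0 (random ordering), E[R] = 2*n_A*n_B/(n_A+n_B) + 1 = 2*8*8/16 + 1 = 9.0000.
        Var[R] = 2*n_A*n_B*(2*n_A*n_B - n_A - n_B) / ((n_A+n_B)^2 * (n_A+n_B-1)) = 14336/3840 = 3.7333.
        SD[R] = 1.9322.
Step 4: R = E[R], so z = 0 with no continuity correction.
Step 5: Two-sided p-value via normal approximation = 2*(1 - Phi(|z|)) = 1.000000.
Step 6: alpha = 0.1. fail to reject H0.

R = 9, z = 0.0000, p = 1.000000, fail to reject H0.


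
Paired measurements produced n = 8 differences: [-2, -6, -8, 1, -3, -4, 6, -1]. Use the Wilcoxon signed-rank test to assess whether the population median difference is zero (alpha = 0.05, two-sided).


Step 1: Drop any zero differences (none here) and take |d_i|.
|d| = [2, 6, 8, 1, 3, 4, 6, 1]
Step 2: Midrank |d_i| (ties get averaged ranks).
ranks: |2|->3, |6|->6.5, |8|->8, |1|->1.5, |3|->4, |4|->5, |6|->6.5, |1|->1.5
Step 3: Attach original signs; sum ranks with positive sign and with negative sign.
W+ = 1.5 + 6.5 = 8
W- = 3 + 6.5 + 8 + 4 + 5 + 1.5 = 28
(Check: W+ + W- = 36 should equal n(n+1)/2 = 36.)
Step 4: Test statistic W = min(W+, W-) = 8.
Step 5: Ties in |d|, so use the tie-corrected normal approximation.
        E[W] = n(n+1)/4 = 8*9/4 = 18.
        Tie groups: |d|=1 (t=2), |d|=6 (t=2); sum(t^3 - t) = 12.
        Var[W] = n(n+1)(2n+1)/24 - sum(t^3-t)/48 = 1224/24 - 12/48 = 50.75.
        z = (W - E[W]) / sqrt(Var[W]) = (8 - 18) / 7.1239 = -1.4037.
        Two-sided p = 2*Phi(z) = 0.160401.
Step 6: alpha = 0.05. fail to reject H0.

W+ = 8, W- = 28, W = min = 8, p = 0.160401, fail to reject H0.


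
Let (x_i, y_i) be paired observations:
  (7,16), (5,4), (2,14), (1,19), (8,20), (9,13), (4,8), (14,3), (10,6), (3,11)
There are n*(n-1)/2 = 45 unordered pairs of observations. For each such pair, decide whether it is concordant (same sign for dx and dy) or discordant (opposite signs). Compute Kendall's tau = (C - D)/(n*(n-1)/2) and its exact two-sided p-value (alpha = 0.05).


Step 1: Enumerate the 45 unordered pairs (i,j) with i<j and classify each by sign(x_j-x_i) * sign(y_j-y_i).
  (1,2):dx=-2,dy=-12->C; (1,3):dx=-5,dy=-2->C; (1,4):dx=-6,dy=+3->D; (1,5):dx=+1,dy=+4->C
  (1,6):dx=+2,dy=-3->D; (1,7):dx=-3,dy=-8->C; (1,8):dx=+7,dy=-13->D; (1,9):dx=+3,dy=-10->D
  (1,10):dx=-4,dy=-5->C; (2,3):dx=-3,dy=+10->D; (2,4):dx=-4,dy=+15->D; (2,5):dx=+3,dy=+16->C
  (2,6):dx=+4,dy=+9->C; (2,7):dx=-1,dy=+4->D; (2,8):dx=+9,dy=-1->D; (2,9):dx=+5,dy=+2->C
  (2,10):dx=-2,dy=+7->D; (3,4):dx=-1,dy=+5->D; (3,5):dx=+6,dy=+6->C; (3,6):dx=+7,dy=-1->D
  (3,7):dx=+2,dy=-6->D; (3,8):dx=+12,dy=-11->D; (3,9):dx=+8,dy=-8->D; (3,10):dx=+1,dy=-3->D
  (4,5):dx=+7,dy=+1->C; (4,6):dx=+8,dy=-6->D; (4,7):dx=+3,dy=-11->D; (4,8):dx=+13,dy=-16->D
  (4,9):dx=+9,dy=-13->D; (4,10):dx=+2,dy=-8->D; (5,6):dx=+1,dy=-7->D; (5,7):dx=-4,dy=-12->C
  (5,8):dx=+6,dy=-17->D; (5,9):dx=+2,dy=-14->D; (5,10):dx=-5,dy=-9->C; (6,7):dx=-5,dy=-5->C
  (6,8):dx=+5,dy=-10->D; (6,9):dx=+1,dy=-7->D; (6,10):dx=-6,dy=-2->C; (7,8):dx=+10,dy=-5->D
  (7,9):dx=+6,dy=-2->D; (7,10):dx=-1,dy=+3->D; (8,9):dx=-4,dy=+3->D; (8,10):dx=-11,dy=+8->D
  (9,10):dx=-7,dy=+5->D
Step 2: C = 14, D = 31, total pairs = 45.
Step 3: tau = (C - D)/(n(n-1)/2) = (14 - 31)/45 = -0.377778.
Step 4: Exact two-sided p-value (enumerate n! = 3628800 permutations of y under H0): p = 0.155742.
Step 5: alpha = 0.05. fail to reject H0.

tau_b = -0.3778 (C=14, D=31), p = 0.155742, fail to reject H0.


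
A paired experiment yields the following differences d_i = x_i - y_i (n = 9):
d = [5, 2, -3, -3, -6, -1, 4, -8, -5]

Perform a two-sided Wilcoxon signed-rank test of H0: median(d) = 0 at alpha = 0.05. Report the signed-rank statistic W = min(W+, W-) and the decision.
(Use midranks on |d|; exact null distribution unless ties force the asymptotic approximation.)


Step 1: Drop any zero differences (none here) and take |d_i|.
|d| = [5, 2, 3, 3, 6, 1, 4, 8, 5]
Step 2: Midrank |d_i| (ties get averaged ranks).
ranks: |5|->6.5, |2|->2, |3|->3.5, |3|->3.5, |6|->8, |1|->1, |4|->5, |8|->9, |5|->6.5
Step 3: Attach original signs; sum ranks with positive sign and with negative sign.
W+ = 6.5 + 2 + 5 = 13.5
W- = 3.5 + 3.5 + 8 + 1 + 9 + 6.5 = 31.5
(Check: W+ + W- = 45 should equal n(n+1)/2 = 45.)
Step 4: Test statistic W = min(W+, W-) = 13.5.
Step 5: Ties in |d|, so use the tie-corrected normal approximation.
        E[W] = n(n+1)/4 = 9*10/4 = 22.5.
        Tie groups: |d|=3 (t=2), |d|=5 (t=2); sum(t^3 - t) = 12.
        Var[W] = n(n+1)(2n+1)/24 - sum(t^3-t)/48 = 1710/24 - 12/48 = 71.
        z = (W - E[W]) / sqrt(Var[W]) = (13.5 - 22.5) / 8.4261 = -1.0681.
        Two-sided p = 2*Phi(z) = 0.285474.
Step 6: alpha = 0.05. fail to reject H0.

W+ = 13.5, W- = 31.5, W = min = 13.5, p = 0.285474, fail to reject H0.


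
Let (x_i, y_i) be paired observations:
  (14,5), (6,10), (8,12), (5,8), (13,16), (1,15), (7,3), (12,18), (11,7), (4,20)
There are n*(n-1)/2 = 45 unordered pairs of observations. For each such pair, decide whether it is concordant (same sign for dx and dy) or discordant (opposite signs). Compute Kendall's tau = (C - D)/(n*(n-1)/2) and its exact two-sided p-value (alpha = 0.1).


Step 1: Enumerate the 45 unordered pairs (i,j) with i<j and classify each by sign(x_j-x_i) * sign(y_j-y_i).
  (1,2):dx=-8,dy=+5->D; (1,3):dx=-6,dy=+7->D; (1,4):dx=-9,dy=+3->D; (1,5):dx=-1,dy=+11->D
  (1,6):dx=-13,dy=+10->D; (1,7):dx=-7,dy=-2->C; (1,8):dx=-2,dy=+13->D; (1,9):dx=-3,dy=+2->D
  (1,10):dx=-10,dy=+15->D; (2,3):dx=+2,dy=+2->C; (2,4):dx=-1,dy=-2->C; (2,5):dx=+7,dy=+6->C
  (2,6):dx=-5,dy=+5->D; (2,7):dx=+1,dy=-7->D; (2,8):dx=+6,dy=+8->C; (2,9):dx=+5,dy=-3->D
  (2,10):dx=-2,dy=+10->D; (3,4):dx=-3,dy=-4->C; (3,5):dx=+5,dy=+4->C; (3,6):dx=-7,dy=+3->D
  (3,7):dx=-1,dy=-9->C; (3,8):dx=+4,dy=+6->C; (3,9):dx=+3,dy=-5->D; (3,10):dx=-4,dy=+8->D
  (4,5):dx=+8,dy=+8->C; (4,6):dx=-4,dy=+7->D; (4,7):dx=+2,dy=-5->D; (4,8):dx=+7,dy=+10->C
  (4,9):dx=+6,dy=-1->D; (4,10):dx=-1,dy=+12->D; (5,6):dx=-12,dy=-1->C; (5,7):dx=-6,dy=-13->C
  (5,8):dx=-1,dy=+2->D; (5,9):dx=-2,dy=-9->C; (5,10):dx=-9,dy=+4->D; (6,7):dx=+6,dy=-12->D
  (6,8):dx=+11,dy=+3->C; (6,9):dx=+10,dy=-8->D; (6,10):dx=+3,dy=+5->C; (7,8):dx=+5,dy=+15->C
  (7,9):dx=+4,dy=+4->C; (7,10):dx=-3,dy=+17->D; (8,9):dx=-1,dy=-11->C; (8,10):dx=-8,dy=+2->D
  (9,10):dx=-7,dy=+13->D
Step 2: C = 19, D = 26, total pairs = 45.
Step 3: tau = (C - D)/(n(n-1)/2) = (19 - 26)/45 = -0.155556.
Step 4: Exact two-sided p-value (enumerate n! = 3628800 permutations of y under H0): p = 0.600654.
Step 5: alpha = 0.1. fail to reject H0.

tau_b = -0.1556 (C=19, D=26), p = 0.600654, fail to reject H0.


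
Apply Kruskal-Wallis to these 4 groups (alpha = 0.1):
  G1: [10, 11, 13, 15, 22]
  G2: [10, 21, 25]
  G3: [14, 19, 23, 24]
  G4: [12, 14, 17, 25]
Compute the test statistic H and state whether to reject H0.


Step 1: Combine all N = 16 observations and assign midranks.
sorted (value, group, rank): (10,G1,1.5), (10,G2,1.5), (11,G1,3), (12,G4,4), (13,G1,5), (14,G3,6.5), (14,G4,6.5), (15,G1,8), (17,G4,9), (19,G3,10), (21,G2,11), (22,G1,12), (23,G3,13), (24,G3,14), (25,G2,15.5), (25,G4,15.5)
Step 2: Sum ranks within each group.
R_1 = 29.5 (n_1 = 5)
R_2 = 28 (n_2 = 3)
R_3 = 43.5 (n_3 = 4)
R_4 = 35 (n_4 = 4)
Step 3: H = 12/(N(N+1)) * sum(R_i^2/n_i) - 3(N+1)
     = 12/(16*17) * (29.5^2/5 + 28^2/3 + 43.5^2/4 + 35^2/4) - 3*17
     = 0.044118 * 1214.7 - 51
     = 2.589522.
Step 4: Ties present; correction factor C = 1 - 18/(16^3 - 16) = 0.995588. Corrected H = 2.589522 / 0.995588 = 2.600997.
Step 5: Under H0, H ~ chi^2(3); p-value = 0.457315.
Step 6: alpha = 0.1. fail to reject H0.

H = 2.6010, df = 3, p = 0.457315, fail to reject H0.


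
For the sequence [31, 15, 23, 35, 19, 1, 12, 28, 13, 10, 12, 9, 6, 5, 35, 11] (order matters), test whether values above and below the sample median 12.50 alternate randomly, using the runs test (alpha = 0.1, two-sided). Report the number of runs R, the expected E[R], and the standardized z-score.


Step 1: Compute median = 12.50; label A = above, B = below.
Labels in order: AAAAABBAABBBBBAB  (n_A = 8, n_B = 8)
Step 2: Count runs R = 6.
Step 3: Under H0 (random ordering), E[R] = 2*n_A*n_B/(n_A+n_B) + 1 = 2*8*8/16 + 1 = 9.0000.
        Var[R] = 2*n_A*n_B*(2*n_A*n_B - n_A - n_B) / ((n_A+n_B)^2 * (n_A+n_B-1)) = 14336/3840 = 3.7333.
        SD[R] = 1.9322.
Step 4: Continuity-corrected z = (R + 0.5 - E[R]) / SD[R] = (6 + 0.5 - 9.0000) / 1.9322 = -1.2939.
Step 5: Two-sided p-value via normal approximation = 2*(1 - Phi(|z|)) = 0.195709.
Step 6: alpha = 0.1. fail to reject H0.

R = 6, z = -1.2939, p = 0.195709, fail to reject H0.


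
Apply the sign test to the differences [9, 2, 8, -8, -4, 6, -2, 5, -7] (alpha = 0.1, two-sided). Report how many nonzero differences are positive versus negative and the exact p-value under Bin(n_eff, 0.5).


Step 1: Discard zero differences. Original n = 9; n_eff = number of nonzero differences = 9.
Nonzero differences (with sign): +9, +2, +8, -8, -4, +6, -2, +5, -7
Step 2: Count signs: positive = 5, negative = 4.
Step 3: Under H0: P(positive) = 0.5, so the number of positives S ~ Bin(9, 0.5).
Step 4: Two-sided exact p-value = sum of Bin(9,0.5) probabilities at or below the observed probability = 1.000000.
Step 5: alpha = 0.1. fail to reject H0.

n_eff = 9, pos = 5, neg = 4, p = 1.000000, fail to reject H0.


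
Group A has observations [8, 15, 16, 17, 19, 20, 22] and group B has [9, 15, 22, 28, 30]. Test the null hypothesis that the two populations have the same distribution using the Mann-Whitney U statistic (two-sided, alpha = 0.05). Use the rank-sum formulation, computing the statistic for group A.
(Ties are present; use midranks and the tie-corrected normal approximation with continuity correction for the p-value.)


Step 1: Combine and sort all 12 observations; assign midranks.
sorted (value, group): (8,X), (9,Y), (15,X), (15,Y), (16,X), (17,X), (19,X), (20,X), (22,X), (22,Y), (28,Y), (30,Y)
ranks: 8->1, 9->2, 15->3.5, 15->3.5, 16->5, 17->6, 19->7, 20->8, 22->9.5, 22->9.5, 28->11, 30->12
Step 2: Rank sum for X: R1 = 1 + 3.5 + 5 + 6 + 7 + 8 + 9.5 = 40.
Step 3: U_X = R1 - n1(n1+1)/2 = 40 - 7*8/2 = 40 - 28 = 12.
       U_Y = n1*n2 - U_X = 35 - 12 = 23.
Step 4: Ties are present, so use the tie-corrected normal approximation (with continuity correction) for the p-value.
Step 5: p-value = 0.415157; compare to alpha = 0.05. fail to reject H0.

U_X = 12, p = 0.415157, fail to reject H0 at alpha = 0.05.


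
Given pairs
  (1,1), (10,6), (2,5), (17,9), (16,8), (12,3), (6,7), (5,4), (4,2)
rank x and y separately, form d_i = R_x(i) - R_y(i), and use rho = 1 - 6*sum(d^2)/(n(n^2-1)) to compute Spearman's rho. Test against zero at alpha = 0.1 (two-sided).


Step 1: Rank x and y separately (midranks; no ties here).
rank(x): 1->1, 10->6, 2->2, 17->9, 16->8, 12->7, 6->5, 5->4, 4->3
rank(y): 1->1, 6->6, 5->5, 9->9, 8->8, 3->3, 7->7, 4->4, 2->2
Step 2: d_i = R_x(i) - R_y(i); compute d_i^2.
  (1-1)^2=0, (6-6)^2=0, (2-5)^2=9, (9-9)^2=0, (8-8)^2=0, (7-3)^2=16, (5-7)^2=4, (4-4)^2=0, (3-2)^2=1
sum(d^2) = 30.
Step 3: rho = 1 - 6*30 / (9*(9^2 - 1)) = 1 - 180/720 = 0.750000.
Step 4: Under H0, t = rho * sqrt((n-2)/(1-rho^2)) = 3.0000 ~ t(7).
Step 5: Two-sided p-value from the t-distribution with 7 df = 0.019942.
Step 6: alpha = 0.1. reject H0.

rho = 0.7500, p = 0.019942, reject H0 at alpha = 0.1.


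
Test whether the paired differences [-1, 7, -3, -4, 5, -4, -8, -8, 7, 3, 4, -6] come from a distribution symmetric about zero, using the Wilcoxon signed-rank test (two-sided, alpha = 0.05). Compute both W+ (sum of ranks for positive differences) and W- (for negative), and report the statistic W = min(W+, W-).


Step 1: Drop any zero differences (none here) and take |d_i|.
|d| = [1, 7, 3, 4, 5, 4, 8, 8, 7, 3, 4, 6]
Step 2: Midrank |d_i| (ties get averaged ranks).
ranks: |1|->1, |7|->9.5, |3|->2.5, |4|->5, |5|->7, |4|->5, |8|->11.5, |8|->11.5, |7|->9.5, |3|->2.5, |4|->5, |6|->8
Step 3: Attach original signs; sum ranks with positive sign and with negative sign.
W+ = 9.5 + 7 + 9.5 + 2.5 + 5 = 33.5
W- = 1 + 2.5 + 5 + 5 + 11.5 + 11.5 + 8 = 44.5
(Check: W+ + W- = 78 should equal n(n+1)/2 = 78.)
Step 4: Test statistic W = min(W+, W-) = 33.5.
Step 5: Ties in |d|, so use the tie-corrected normal approximation.
        E[W] = n(n+1)/4 = 12*13/4 = 39.
        Tie groups: |d|=3 (t=2), |d|=4 (t=3), |d|=7 (t=2), |d|=8 (t=2); sum(t^3 - t) = 42.
        Var[W] = n(n+1)(2n+1)/24 - sum(t^3-t)/48 = 3900/24 - 42/48 = 161.625.
        z = (W - E[W]) / sqrt(Var[W]) = (33.5 - 39) / 12.7132 = -0.4326.
        Two-sided p = 2*Phi(z) = 0.665290.
Step 6: alpha = 0.05. fail to reject H0.

W+ = 33.5, W- = 44.5, W = min = 33.5, p = 0.665290, fail to reject H0.


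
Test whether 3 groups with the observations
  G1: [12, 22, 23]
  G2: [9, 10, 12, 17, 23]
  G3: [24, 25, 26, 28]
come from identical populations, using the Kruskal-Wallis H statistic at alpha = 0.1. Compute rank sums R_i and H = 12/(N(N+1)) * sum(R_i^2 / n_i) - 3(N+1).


Step 1: Combine all N = 12 observations and assign midranks.
sorted (value, group, rank): (9,G2,1), (10,G2,2), (12,G1,3.5), (12,G2,3.5), (17,G2,5), (22,G1,6), (23,G1,7.5), (23,G2,7.5), (24,G3,9), (25,G3,10), (26,G3,11), (28,G3,12)
Step 2: Sum ranks within each group.
R_1 = 17 (n_1 = 3)
R_2 = 19 (n_2 = 5)
R_3 = 42 (n_3 = 4)
Step 3: H = 12/(N(N+1)) * sum(R_i^2/n_i) - 3(N+1)
     = 12/(12*13) * (17^2/3 + 19^2/5 + 42^2/4) - 3*13
     = 0.076923 * 609.533 - 39
     = 7.887179.
Step 4: Ties present; correction factor C = 1 - 12/(12^3 - 12) = 0.993007. Corrected H = 7.887179 / 0.993007 = 7.942723.
Step 5: Under H0, H ~ chi^2(2); p-value = 0.018848.
Step 6: alpha = 0.1. reject H0.

H = 7.9427, df = 2, p = 0.018848, reject H0.


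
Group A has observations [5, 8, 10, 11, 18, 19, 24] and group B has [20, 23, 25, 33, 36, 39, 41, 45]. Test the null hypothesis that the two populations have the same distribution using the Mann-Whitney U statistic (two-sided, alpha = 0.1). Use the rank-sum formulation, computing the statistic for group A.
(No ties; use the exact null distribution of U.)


Step 1: Combine and sort all 15 observations; assign midranks.
sorted (value, group): (5,X), (8,X), (10,X), (11,X), (18,X), (19,X), (20,Y), (23,Y), (24,X), (25,Y), (33,Y), (36,Y), (39,Y), (41,Y), (45,Y)
ranks: 5->1, 8->2, 10->3, 11->4, 18->5, 19->6, 20->7, 23->8, 24->9, 25->10, 33->11, 36->12, 39->13, 41->14, 45->15
Step 2: Rank sum for X: R1 = 1 + 2 + 3 + 4 + 5 + 6 + 9 = 30.
Step 3: U_X = R1 - n1(n1+1)/2 = 30 - 7*8/2 = 30 - 28 = 2.
       U_Y = n1*n2 - U_X = 56 - 2 = 54.
Step 4: No ties, so the exact null distribution of U (based on enumerating the C(15,7) = 6435 equally likely rank assignments) gives the two-sided p-value.
Step 5: p-value = 0.001243; compare to alpha = 0.1. reject H0.

U_X = 2, p = 0.001243, reject H0 at alpha = 0.1.


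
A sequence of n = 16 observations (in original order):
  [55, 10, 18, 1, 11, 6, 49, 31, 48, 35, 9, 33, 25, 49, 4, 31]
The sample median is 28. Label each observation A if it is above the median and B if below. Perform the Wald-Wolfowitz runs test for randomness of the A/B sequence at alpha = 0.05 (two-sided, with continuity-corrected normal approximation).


Step 1: Compute median = 28; label A = above, B = below.
Labels in order: ABBBBBAAAABABABA  (n_A = 8, n_B = 8)
Step 2: Count runs R = 9.
Step 3: Under H0 (random ordering), E[R] = 2*n_A*n_B/(n_A+n_B) + 1 = 2*8*8/16 + 1 = 9.0000.
        Var[R] = 2*n_A*n_B*(2*n_A*n_B - n_A - n_B) / ((n_A+n_B)^2 * (n_A+n_B-1)) = 14336/3840 = 3.7333.
        SD[R] = 1.9322.
Step 4: R = E[R], so z = 0 with no continuity correction.
Step 5: Two-sided p-value via normal approximation = 2*(1 - Phi(|z|)) = 1.000000.
Step 6: alpha = 0.05. fail to reject H0.

R = 9, z = 0.0000, p = 1.000000, fail to reject H0.


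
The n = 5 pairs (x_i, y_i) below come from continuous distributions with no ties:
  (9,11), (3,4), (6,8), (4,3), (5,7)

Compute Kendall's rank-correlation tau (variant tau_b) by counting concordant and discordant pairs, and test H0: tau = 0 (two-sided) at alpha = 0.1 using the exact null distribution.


Step 1: Enumerate the 10 unordered pairs (i,j) with i<j and classify each by sign(x_j-x_i) * sign(y_j-y_i).
  (1,2):dx=-6,dy=-7->C; (1,3):dx=-3,dy=-3->C; (1,4):dx=-5,dy=-8->C; (1,5):dx=-4,dy=-4->C
  (2,3):dx=+3,dy=+4->C; (2,4):dx=+1,dy=-1->D; (2,5):dx=+2,dy=+3->C; (3,4):dx=-2,dy=-5->C
  (3,5):dx=-1,dy=-1->C; (4,5):dx=+1,dy=+4->C
Step 2: C = 9, D = 1, total pairs = 10.
Step 3: tau = (C - D)/(n(n-1)/2) = (9 - 1)/10 = 0.800000.
Step 4: Exact two-sided p-value (enumerate n! = 120 permutations of y under H0): p = 0.083333.
Step 5: alpha = 0.1. reject H0.

tau_b = 0.8000 (C=9, D=1), p = 0.083333, reject H0.


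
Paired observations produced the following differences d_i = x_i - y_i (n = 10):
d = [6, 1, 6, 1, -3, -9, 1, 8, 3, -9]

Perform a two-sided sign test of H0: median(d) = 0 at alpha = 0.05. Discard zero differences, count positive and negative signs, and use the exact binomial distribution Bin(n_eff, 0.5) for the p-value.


Step 1: Discard zero differences. Original n = 10; n_eff = number of nonzero differences = 10.
Nonzero differences (with sign): +6, +1, +6, +1, -3, -9, +1, +8, +3, -9
Step 2: Count signs: positive = 7, negative = 3.
Step 3: Under H0: P(positive) = 0.5, so the number of positives S ~ Bin(10, 0.5).
Step 4: Two-sided exact p-value = sum of Bin(10,0.5) probabilities at or below the observed probability = 0.343750.
Step 5: alpha = 0.05. fail to reject H0.

n_eff = 10, pos = 7, neg = 3, p = 0.343750, fail to reject H0.


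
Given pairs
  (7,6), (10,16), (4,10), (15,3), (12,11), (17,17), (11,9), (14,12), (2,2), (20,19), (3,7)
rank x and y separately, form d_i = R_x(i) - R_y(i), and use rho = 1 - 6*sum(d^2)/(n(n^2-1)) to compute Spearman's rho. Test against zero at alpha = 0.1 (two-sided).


Step 1: Rank x and y separately (midranks; no ties here).
rank(x): 7->4, 10->5, 4->3, 15->9, 12->7, 17->10, 11->6, 14->8, 2->1, 20->11, 3->2
rank(y): 6->3, 16->9, 10->6, 3->2, 11->7, 17->10, 9->5, 12->8, 2->1, 19->11, 7->4
Step 2: d_i = R_x(i) - R_y(i); compute d_i^2.
  (4-3)^2=1, (5-9)^2=16, (3-6)^2=9, (9-2)^2=49, (7-7)^2=0, (10-10)^2=0, (6-5)^2=1, (8-8)^2=0, (1-1)^2=0, (11-11)^2=0, (2-4)^2=4
sum(d^2) = 80.
Step 3: rho = 1 - 6*80 / (11*(11^2 - 1)) = 1 - 480/1320 = 0.636364.
Step 4: Under H0, t = rho * sqrt((n-2)/(1-rho^2)) = 2.4749 ~ t(9).
Step 5: Two-sided p-value from the t-distribution with 9 df = 0.035287.
Step 6: alpha = 0.1. reject H0.

rho = 0.6364, p = 0.035287, reject H0 at alpha = 0.1.


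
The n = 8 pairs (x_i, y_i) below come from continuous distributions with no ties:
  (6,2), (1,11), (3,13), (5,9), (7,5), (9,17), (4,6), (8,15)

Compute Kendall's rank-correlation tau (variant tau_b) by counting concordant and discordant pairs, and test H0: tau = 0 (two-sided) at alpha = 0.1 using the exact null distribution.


Step 1: Enumerate the 28 unordered pairs (i,j) with i<j and classify each by sign(x_j-x_i) * sign(y_j-y_i).
  (1,2):dx=-5,dy=+9->D; (1,3):dx=-3,dy=+11->D; (1,4):dx=-1,dy=+7->D; (1,5):dx=+1,dy=+3->C
  (1,6):dx=+3,dy=+15->C; (1,7):dx=-2,dy=+4->D; (1,8):dx=+2,dy=+13->C; (2,3):dx=+2,dy=+2->C
  (2,4):dx=+4,dy=-2->D; (2,5):dx=+6,dy=-6->D; (2,6):dx=+8,dy=+6->C; (2,7):dx=+3,dy=-5->D
  (2,8):dx=+7,dy=+4->C; (3,4):dx=+2,dy=-4->D; (3,5):dx=+4,dy=-8->D; (3,6):dx=+6,dy=+4->C
  (3,7):dx=+1,dy=-7->D; (3,8):dx=+5,dy=+2->C; (4,5):dx=+2,dy=-4->D; (4,6):dx=+4,dy=+8->C
  (4,7):dx=-1,dy=-3->C; (4,8):dx=+3,dy=+6->C; (5,6):dx=+2,dy=+12->C; (5,7):dx=-3,dy=+1->D
  (5,8):dx=+1,dy=+10->C; (6,7):dx=-5,dy=-11->C; (6,8):dx=-1,dy=-2->C; (7,8):dx=+4,dy=+9->C
Step 2: C = 16, D = 12, total pairs = 28.
Step 3: tau = (C - D)/(n(n-1)/2) = (16 - 12)/28 = 0.142857.
Step 4: Exact two-sided p-value (enumerate n! = 40320 permutations of y under H0): p = 0.719544.
Step 5: alpha = 0.1. fail to reject H0.

tau_b = 0.1429 (C=16, D=12), p = 0.719544, fail to reject H0.


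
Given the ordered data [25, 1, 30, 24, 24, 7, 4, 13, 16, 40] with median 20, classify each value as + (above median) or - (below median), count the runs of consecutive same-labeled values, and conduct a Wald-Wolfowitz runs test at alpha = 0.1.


Step 1: Compute median = 20; label A = above, B = below.
Labels in order: ABAAABBBBA  (n_A = 5, n_B = 5)
Step 2: Count runs R = 5.
Step 3: Under H0 (random ordering), E[R] = 2*n_A*n_B/(n_A+n_B) + 1 = 2*5*5/10 + 1 = 6.0000.
        Var[R] = 2*n_A*n_B*(2*n_A*n_B - n_A - n_B) / ((n_A+n_B)^2 * (n_A+n_B-1)) = 2000/900 = 2.2222.
        SD[R] = 1.4907.
Step 4: Continuity-corrected z = (R + 0.5 - E[R]) / SD[R] = (5 + 0.5 - 6.0000) / 1.4907 = -0.3354.
Step 5: Two-sided p-value via normal approximation = 2*(1 - Phi(|z|)) = 0.737316.
Step 6: alpha = 0.1. fail to reject H0.

R = 5, z = -0.3354, p = 0.737316, fail to reject H0.


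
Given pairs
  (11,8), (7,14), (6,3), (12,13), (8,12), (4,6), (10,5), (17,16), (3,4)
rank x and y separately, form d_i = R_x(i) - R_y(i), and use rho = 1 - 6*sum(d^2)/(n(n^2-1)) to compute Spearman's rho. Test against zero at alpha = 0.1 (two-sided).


Step 1: Rank x and y separately (midranks; no ties here).
rank(x): 11->7, 7->4, 6->3, 12->8, 8->5, 4->2, 10->6, 17->9, 3->1
rank(y): 8->5, 14->8, 3->1, 13->7, 12->6, 6->4, 5->3, 16->9, 4->2
Step 2: d_i = R_x(i) - R_y(i); compute d_i^2.
  (7-5)^2=4, (4-8)^2=16, (3-1)^2=4, (8-7)^2=1, (5-6)^2=1, (2-4)^2=4, (6-3)^2=9, (9-9)^2=0, (1-2)^2=1
sum(d^2) = 40.
Step 3: rho = 1 - 6*40 / (9*(9^2 - 1)) = 1 - 240/720 = 0.666667.
Step 4: Under H0, t = rho * sqrt((n-2)/(1-rho^2)) = 2.3664 ~ t(7).
Step 5: Two-sided p-value from the t-distribution with 7 df = 0.049867.
Step 6: alpha = 0.1. reject H0.

rho = 0.6667, p = 0.049867, reject H0 at alpha = 0.1.


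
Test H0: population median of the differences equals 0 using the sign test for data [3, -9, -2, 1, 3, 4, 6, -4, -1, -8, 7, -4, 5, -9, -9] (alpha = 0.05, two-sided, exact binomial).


Step 1: Discard zero differences. Original n = 15; n_eff = number of nonzero differences = 15.
Nonzero differences (with sign): +3, -9, -2, +1, +3, +4, +6, -4, -1, -8, +7, -4, +5, -9, -9
Step 2: Count signs: positive = 7, negative = 8.
Step 3: Under H0: P(positive) = 0.5, so the number of positives S ~ Bin(15, 0.5).
Step 4: Two-sided exact p-value = sum of Bin(15,0.5) probabilities at or below the observed probability = 1.000000.
Step 5: alpha = 0.05. fail to reject H0.

n_eff = 15, pos = 7, neg = 8, p = 1.000000, fail to reject H0.


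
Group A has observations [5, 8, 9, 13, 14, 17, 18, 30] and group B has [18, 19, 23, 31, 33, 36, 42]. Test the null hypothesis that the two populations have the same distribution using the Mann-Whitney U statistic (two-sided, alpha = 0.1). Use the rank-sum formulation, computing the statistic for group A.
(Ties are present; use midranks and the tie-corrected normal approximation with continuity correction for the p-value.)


Step 1: Combine and sort all 15 observations; assign midranks.
sorted (value, group): (5,X), (8,X), (9,X), (13,X), (14,X), (17,X), (18,X), (18,Y), (19,Y), (23,Y), (30,X), (31,Y), (33,Y), (36,Y), (42,Y)
ranks: 5->1, 8->2, 9->3, 13->4, 14->5, 17->6, 18->7.5, 18->7.5, 19->9, 23->10, 30->11, 31->12, 33->13, 36->14, 42->15
Step 2: Rank sum for X: R1 = 1 + 2 + 3 + 4 + 5 + 6 + 7.5 + 11 = 39.5.
Step 3: U_X = R1 - n1(n1+1)/2 = 39.5 - 8*9/2 = 39.5 - 36 = 3.5.
       U_Y = n1*n2 - U_X = 56 - 3.5 = 52.5.
Step 4: Ties are present, so use the tie-corrected normal approximation (with continuity correction) for the p-value.
Step 5: p-value = 0.005437; compare to alpha = 0.1. reject H0.

U_X = 3.5, p = 0.005437, reject H0 at alpha = 0.1.
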